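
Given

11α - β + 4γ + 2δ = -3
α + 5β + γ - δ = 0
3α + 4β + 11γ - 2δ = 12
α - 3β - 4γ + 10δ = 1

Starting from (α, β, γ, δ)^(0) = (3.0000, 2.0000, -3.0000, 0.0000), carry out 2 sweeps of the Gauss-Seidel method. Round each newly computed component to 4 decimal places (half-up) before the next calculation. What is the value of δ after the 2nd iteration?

Iteration 1:
  α = (-3 - (-1)·2.0000 - (4)·-3.0000 - (2)·0.0000) / (11) = 1.0000
  β = (0 - (1)·1.0000 - (1)·-3.0000 - (-1)·0.0000) / (5) = 0.4000
  γ = (12 - (3)·1.0000 - (4)·0.4000 - (-2)·0.0000) / (11) = 0.6727
  δ = (1 - (1)·1.0000 - (-3)·0.4000 - (-4)·0.6727) / (10) = 0.3891
Iteration 2:
  α = (-3 - (-1)·0.4000 - (4)·0.6727 - (2)·0.3891) / (11) = -0.5517
  β = (0 - (1)·-0.5517 - (1)·0.6727 - (-1)·0.3891) / (5) = 0.0536
  γ = (12 - (3)·-0.5517 - (4)·0.0536 - (-2)·0.3891) / (11) = 1.2926
  δ = (1 - (1)·-0.5517 - (-3)·0.0536 - (-4)·1.2926) / (10) = 0.6883

0.6883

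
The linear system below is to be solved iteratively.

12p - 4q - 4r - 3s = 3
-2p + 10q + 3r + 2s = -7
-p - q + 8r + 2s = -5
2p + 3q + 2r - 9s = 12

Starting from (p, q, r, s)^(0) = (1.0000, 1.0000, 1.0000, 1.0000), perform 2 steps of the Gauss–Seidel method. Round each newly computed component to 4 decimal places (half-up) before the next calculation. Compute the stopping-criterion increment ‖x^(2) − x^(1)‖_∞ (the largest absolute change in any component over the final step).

Iteration 1:
  p = (3 - (-4)·1.0000 - (-4)·1.0000 - (-3)·1.0000) / (12) = 1.1667
  q = (-7 - (-2)·1.1667 - (3)·1.0000 - (2)·1.0000) / (10) = -0.9667
  r = (-5 - (-1)·1.1667 - (-1)·-0.9667 - (2)·1.0000) / (8) = -0.8500
  s = (12 - (2)·1.1667 - (3)·-0.9667 - (2)·-0.8500) / (-9) = -1.5852
Iteration 2:
  p = (3 - (-4)·-0.9667 - (-4)·-0.8500 - (-3)·-1.5852) / (12) = -0.7519
  q = (-7 - (-2)·-0.7519 - (3)·-0.8500 - (2)·-1.5852) / (10) = -0.2783
  r = (-5 - (-1)·-0.7519 - (-1)·-0.2783 - (2)·-1.5852) / (8) = -0.3575
  s = (12 - (2)·-0.7519 - (3)·-0.2783 - (2)·-0.3575) / (-9) = -1.6726
Change: (-1.9186, 0.6884, 0.4925, -0.0874) → max |·| = 1.9186

1.9186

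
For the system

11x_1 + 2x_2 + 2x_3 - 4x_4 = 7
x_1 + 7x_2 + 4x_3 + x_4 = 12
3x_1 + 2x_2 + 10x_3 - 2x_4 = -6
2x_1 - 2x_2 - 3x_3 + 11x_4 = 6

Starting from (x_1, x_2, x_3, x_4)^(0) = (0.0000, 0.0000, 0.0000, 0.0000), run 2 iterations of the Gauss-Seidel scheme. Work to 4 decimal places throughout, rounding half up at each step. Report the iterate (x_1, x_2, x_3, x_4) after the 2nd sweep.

(0.6970, 2.1921, -1.1634, 0.5000)

Iteration 1:
  x_1 = (7 - (2)·0.0000 - (2)·0.0000 - (-4)·0.0000) / (11) = 0.6364
  x_2 = (12 - (1)·0.6364 - (4)·0.0000 - (1)·0.0000) / (7) = 1.6234
  x_3 = (-6 - (3)·0.6364 - (2)·1.6234 - (-2)·0.0000) / (10) = -1.1156
  x_4 = (6 - (2)·0.6364 - (-2)·1.6234 - (-3)·-1.1156) / (11) = 0.4207
Iteration 2:
  x_1 = (7 - (2)·1.6234 - (2)·-1.1156 - (-4)·0.4207) / (11) = 0.6970
  x_2 = (12 - (1)·0.6970 - (4)·-1.1156 - (1)·0.4207) / (7) = 2.1921
  x_3 = (-6 - (3)·0.6970 - (2)·2.1921 - (-2)·0.4207) / (10) = -1.1634
  x_4 = (6 - (2)·0.6970 - (-2)·2.1921 - (-3)·-1.1634) / (11) = 0.5000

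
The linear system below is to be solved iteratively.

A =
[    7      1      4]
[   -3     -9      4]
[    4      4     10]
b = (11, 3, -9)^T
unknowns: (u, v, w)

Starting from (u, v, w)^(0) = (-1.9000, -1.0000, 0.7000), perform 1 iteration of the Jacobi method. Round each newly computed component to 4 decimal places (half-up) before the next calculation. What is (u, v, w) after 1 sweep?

(1.3143, 0.6111, 0.2600)

Iteration 1:
  u = (11 - (1)·-1.0000 - (4)·0.7000) / (7) = 1.3143
  v = (3 - (-3)·-1.9000 - (4)·0.7000) / (-9) = 0.6111
  w = (-9 - (4)·-1.9000 - (4)·-1.0000) / (10) = 0.2600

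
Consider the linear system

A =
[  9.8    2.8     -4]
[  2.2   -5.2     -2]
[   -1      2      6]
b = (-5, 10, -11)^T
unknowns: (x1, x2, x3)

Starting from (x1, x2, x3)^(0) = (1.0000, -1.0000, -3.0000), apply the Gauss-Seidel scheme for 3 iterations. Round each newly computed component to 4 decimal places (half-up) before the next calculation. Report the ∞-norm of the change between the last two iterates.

Iteration 1:
  x1 = (-5 - (2.8)·-1.0000 - (-4)·-3.0000) / (9.8) = -1.4490
  x2 = (10 - (2.2)·-1.4490 - (-2)·-3.0000) / (-5.2) = -1.3823
  x3 = (-11 - (-1)·-1.4490 - (2)·-1.3823) / (6) = -1.6141
Iteration 2:
  x1 = (-5 - (2.8)·-1.3823 - (-4)·-1.6141) / (9.8) = -0.7741
  x2 = (10 - (2.2)·-0.7741 - (-2)·-1.6141) / (-5.2) = -1.6298
  x3 = (-11 - (-1)·-0.7741 - (2)·-1.6298) / (6) = -1.4191
Iteration 3:
  x1 = (-5 - (2.8)·-1.6298 - (-4)·-1.4191) / (9.8) = -0.6238
  x2 = (10 - (2.2)·-0.6238 - (-2)·-1.4191) / (-5.2) = -1.6412
  x3 = (-11 - (-1)·-0.6238 - (2)·-1.6412) / (6) = -1.3902
Change: (0.1503, -0.0114, 0.0289) → max |·| = 0.1503

0.1503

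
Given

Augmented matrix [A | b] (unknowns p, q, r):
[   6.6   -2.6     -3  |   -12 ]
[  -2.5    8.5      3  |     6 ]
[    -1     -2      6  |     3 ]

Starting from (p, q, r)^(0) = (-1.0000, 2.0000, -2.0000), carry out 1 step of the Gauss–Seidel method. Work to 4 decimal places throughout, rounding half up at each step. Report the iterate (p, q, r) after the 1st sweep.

Iteration 1:
  p = (-12 - (-2.6)·2.0000 - (-3)·-2.0000) / (6.6) = -1.9394
  q = (6 - (-2.5)·-1.9394 - (3)·-2.0000) / (8.5) = 0.8414
  r = (3 - (-1)·-1.9394 - (-2)·0.8414) / (6) = 0.4572

(-1.9394, 0.8414, 0.4572)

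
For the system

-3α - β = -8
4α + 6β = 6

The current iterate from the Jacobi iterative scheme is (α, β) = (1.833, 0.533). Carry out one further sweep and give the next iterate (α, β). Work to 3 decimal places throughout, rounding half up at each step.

One sweep:
  α = (-8 - (-1)·0.533) / (-3) = 2.489
  β = (6 - (4)·1.833) / (6) = -0.222

(2.489, -0.222)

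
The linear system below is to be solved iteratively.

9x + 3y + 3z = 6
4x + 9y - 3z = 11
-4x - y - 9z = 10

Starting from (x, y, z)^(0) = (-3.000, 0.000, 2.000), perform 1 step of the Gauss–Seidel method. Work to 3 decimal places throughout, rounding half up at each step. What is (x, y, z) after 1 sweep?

(0.000, 1.889, -1.321)

Iteration 1:
  x = (6 - (3)·0.000 - (3)·2.000) / (9) = 0.000
  y = (11 - (4)·0.000 - (-3)·2.000) / (9) = 1.889
  z = (10 - (-4)·0.000 - (-1)·1.889) / (-9) = -1.321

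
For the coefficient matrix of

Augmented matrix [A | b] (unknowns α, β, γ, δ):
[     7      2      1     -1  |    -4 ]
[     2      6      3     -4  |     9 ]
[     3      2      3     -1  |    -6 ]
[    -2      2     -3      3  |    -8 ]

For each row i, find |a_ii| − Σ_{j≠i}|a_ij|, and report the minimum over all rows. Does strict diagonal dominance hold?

-4

row 1: |7| − (2+1+1) = 3
row 2: |6| − (2+3+4) = -3
row 3: |3| − (3+2+1) = -3
row 4: |3| − (2+2+3) = -4
minimum over rows = -4 → not strictly diagonally dominant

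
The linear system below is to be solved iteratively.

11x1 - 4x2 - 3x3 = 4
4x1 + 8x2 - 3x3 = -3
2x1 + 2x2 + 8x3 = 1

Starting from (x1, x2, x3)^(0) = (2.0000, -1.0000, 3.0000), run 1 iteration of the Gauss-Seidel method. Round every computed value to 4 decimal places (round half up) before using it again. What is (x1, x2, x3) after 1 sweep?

(0.8182, 0.3409, -0.1648)

Iteration 1:
  x1 = (4 - (-4)·-1.0000 - (-3)·3.0000) / (11) = 0.8182
  x2 = (-3 - (4)·0.8182 - (-3)·3.0000) / (8) = 0.3409
  x3 = (1 - (2)·0.8182 - (2)·0.3409) / (8) = -0.1648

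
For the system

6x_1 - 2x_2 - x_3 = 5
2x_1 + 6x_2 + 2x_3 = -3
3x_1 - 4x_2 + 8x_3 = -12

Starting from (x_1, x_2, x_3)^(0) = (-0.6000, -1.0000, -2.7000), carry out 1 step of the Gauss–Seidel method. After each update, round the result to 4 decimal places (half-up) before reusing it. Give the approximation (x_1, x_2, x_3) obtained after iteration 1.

Iteration 1:
  x_1 = (5 - (-2)·-1.0000 - (-1)·-2.7000) / (6) = 0.0500
  x_2 = (-3 - (2)·0.0500 - (2)·-2.7000) / (6) = 0.3833
  x_3 = (-12 - (3)·0.0500 - (-4)·0.3833) / (8) = -1.3271

(0.0500, 0.3833, -1.3271)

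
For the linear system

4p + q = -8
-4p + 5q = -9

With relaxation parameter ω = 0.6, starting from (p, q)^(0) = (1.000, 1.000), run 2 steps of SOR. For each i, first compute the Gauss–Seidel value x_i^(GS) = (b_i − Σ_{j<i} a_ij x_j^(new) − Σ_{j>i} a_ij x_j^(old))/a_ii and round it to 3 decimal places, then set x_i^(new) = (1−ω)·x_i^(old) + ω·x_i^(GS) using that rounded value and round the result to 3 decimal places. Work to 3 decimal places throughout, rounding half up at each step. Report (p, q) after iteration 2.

(-1.410, -2.211)

Iteration 1:
  p: GS value = (-8 - (1)·1.000) / (4) = -2.250;  p ← (1−ω)·1.000 + ω·-2.250 = -0.950
  q: GS value = (-9 - (-4)·-0.950) / (5) = -2.560;  q ← (1−ω)·1.000 + ω·-2.560 = -1.136
Iteration 2:
  p: GS value = (-8 - (1)·-1.136) / (4) = -1.716;  p ← (1−ω)·-0.950 + ω·-1.716 = -1.410
  q: GS value = (-9 - (-4)·-1.410) / (5) = -2.928;  q ← (1−ω)·-1.136 + ω·-2.928 = -2.211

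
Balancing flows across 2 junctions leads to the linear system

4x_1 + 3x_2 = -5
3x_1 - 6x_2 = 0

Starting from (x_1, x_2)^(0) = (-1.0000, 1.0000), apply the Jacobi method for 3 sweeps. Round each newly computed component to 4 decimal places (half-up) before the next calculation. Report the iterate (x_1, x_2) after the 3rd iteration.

(-0.5000, -0.4375)

Iteration 1:
  x_1 = (-5 - (3)·1.0000) / (4) = -2.0000
  x_2 = (0 - (3)·-1.0000) / (-6) = -0.5000
Iteration 2:
  x_1 = (-5 - (3)·-0.5000) / (4) = -0.8750
  x_2 = (0 - (3)·-2.0000) / (-6) = -1.0000
Iteration 3:
  x_1 = (-5 - (3)·-1.0000) / (4) = -0.5000
  x_2 = (0 - (3)·-0.8750) / (-6) = -0.4375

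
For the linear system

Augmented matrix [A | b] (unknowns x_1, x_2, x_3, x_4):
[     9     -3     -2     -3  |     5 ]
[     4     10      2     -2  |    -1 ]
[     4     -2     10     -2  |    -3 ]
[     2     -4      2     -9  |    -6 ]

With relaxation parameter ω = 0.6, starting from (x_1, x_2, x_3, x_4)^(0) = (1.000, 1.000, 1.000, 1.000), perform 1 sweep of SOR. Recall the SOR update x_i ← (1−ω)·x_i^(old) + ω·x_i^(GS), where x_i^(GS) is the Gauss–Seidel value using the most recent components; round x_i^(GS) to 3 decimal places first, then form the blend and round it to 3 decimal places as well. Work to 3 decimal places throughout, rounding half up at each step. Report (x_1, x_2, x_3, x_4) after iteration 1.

Iteration 1:
  x_1: GS value = (5 - (-3)·1.000 - (-2)·1.000 - (-3)·1.000) / (9) = 1.444;  x_1 ← (1−ω)·1.000 + ω·1.444 = 1.266
  x_2: GS value = (-1 - (4)·1.266 - (2)·1.000 - (-2)·1.000) / (10) = -0.606;  x_2 ← (1−ω)·1.000 + ω·-0.606 = 0.036
  x_3: GS value = (-3 - (4)·1.266 - (-2)·0.036 - (-2)·1.000) / (10) = -0.599;  x_3 ← (1−ω)·1.000 + ω·-0.599 = 0.041
  x_4: GS value = (-6 - (2)·1.266 - (-4)·0.036 - (2)·0.041) / (-9) = 0.941;  x_4 ← (1−ω)·1.000 + ω·0.941 = 0.965

(1.266, 0.036, 0.041, 0.965)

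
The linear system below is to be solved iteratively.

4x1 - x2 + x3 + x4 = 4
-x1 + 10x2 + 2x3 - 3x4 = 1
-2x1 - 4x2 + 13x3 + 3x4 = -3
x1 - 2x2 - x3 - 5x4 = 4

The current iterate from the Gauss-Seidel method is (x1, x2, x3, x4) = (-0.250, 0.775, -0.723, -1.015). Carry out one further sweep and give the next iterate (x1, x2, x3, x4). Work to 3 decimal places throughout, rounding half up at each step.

(1.628, 0.103, 0.286, -0.573)

One sweep:
  x1 = (4 - (-1)·0.775 - (1)·-0.723 - (1)·-1.015) / (4) = 1.628
  x2 = (1 - (-1)·1.628 - (2)·-0.723 - (-3)·-1.015) / (10) = 0.103
  x3 = (-3 - (-2)·1.628 - (-4)·0.103 - (3)·-1.015) / (13) = 0.286
  x4 = (4 - (1)·1.628 - (-2)·0.103 - (-1)·0.286) / (-5) = -0.573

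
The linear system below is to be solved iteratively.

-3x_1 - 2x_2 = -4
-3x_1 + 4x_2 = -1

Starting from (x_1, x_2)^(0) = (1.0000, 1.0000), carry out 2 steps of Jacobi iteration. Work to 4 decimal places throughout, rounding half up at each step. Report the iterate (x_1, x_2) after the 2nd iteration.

(1.0000, 0.2500)

Iteration 1:
  x_1 = (-4 - (-2)·1.0000) / (-3) = 0.6667
  x_2 = (-1 - (-3)·1.0000) / (4) = 0.5000
Iteration 2:
  x_1 = (-4 - (-2)·0.5000) / (-3) = 1.0000
  x_2 = (-1 - (-3)·0.6667) / (4) = 0.2500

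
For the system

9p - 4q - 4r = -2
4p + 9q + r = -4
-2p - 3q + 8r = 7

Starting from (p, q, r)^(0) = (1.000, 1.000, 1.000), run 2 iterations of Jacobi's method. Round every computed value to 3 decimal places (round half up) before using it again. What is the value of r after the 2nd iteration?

Iteration 1:
  p = (-2 - (-4)·1.000 - (-4)·1.000) / (9) = 0.667
  q = (-4 - (4)·1.000 - (1)·1.000) / (9) = -1.000
  r = (7 - (-2)·1.000 - (-3)·1.000) / (8) = 1.500
Iteration 2:
  p = (-2 - (-4)·-1.000 - (-4)·1.500) / (9) = 0.000
  q = (-4 - (4)·0.667 - (1)·1.500) / (9) = -0.908
  r = (7 - (-2)·0.667 - (-3)·-1.000) / (8) = 0.667

0.667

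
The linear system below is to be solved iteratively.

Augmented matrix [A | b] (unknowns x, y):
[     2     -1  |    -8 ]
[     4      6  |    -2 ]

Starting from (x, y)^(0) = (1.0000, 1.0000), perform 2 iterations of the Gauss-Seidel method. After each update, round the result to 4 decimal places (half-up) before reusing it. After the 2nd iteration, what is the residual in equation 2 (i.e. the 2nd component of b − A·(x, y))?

Iteration 1:
  x = (-8 - (-1)·1.0000) / (2) = -3.5000
  y = (-2 - (4)·-3.5000) / (6) = 2.0000
Iteration 2:
  x = (-8 - (-1)·2.0000) / (2) = -3.0000
  y = (-2 - (4)·-3.0000) / (6) = 1.6667
Residual b − A·x = (-0.3333, -0.0002)

-0.0002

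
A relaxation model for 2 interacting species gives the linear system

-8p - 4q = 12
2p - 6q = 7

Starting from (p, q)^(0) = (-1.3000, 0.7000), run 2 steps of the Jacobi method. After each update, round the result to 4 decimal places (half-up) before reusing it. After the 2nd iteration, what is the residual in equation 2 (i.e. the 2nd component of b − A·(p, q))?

-2.2998

Iteration 1:
  p = (12 - (-4)·0.7000) / (-8) = -1.8500
  q = (7 - (2)·-1.3000) / (-6) = -1.6000
Iteration 2:
  p = (12 - (-4)·-1.6000) / (-8) = -0.7000
  q = (7 - (2)·-1.8500) / (-6) = -1.7833
Residual b − A·x = (-0.7332, -2.2998)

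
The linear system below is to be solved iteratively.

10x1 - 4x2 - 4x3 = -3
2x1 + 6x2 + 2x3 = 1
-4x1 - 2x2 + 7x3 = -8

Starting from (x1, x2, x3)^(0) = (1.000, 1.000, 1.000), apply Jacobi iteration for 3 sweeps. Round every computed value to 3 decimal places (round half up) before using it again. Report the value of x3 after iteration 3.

-1.467

Iteration 1:
  x1 = (-3 - (-4)·1.000 - (-4)·1.000) / (10) = 0.500
  x2 = (1 - (2)·1.000 - (2)·1.000) / (6) = -0.500
  x3 = (-8 - (-4)·1.000 - (-2)·1.000) / (7) = -0.286
Iteration 2:
  x1 = (-3 - (-4)·-0.500 - (-4)·-0.286) / (10) = -0.614
  x2 = (1 - (2)·0.500 - (2)·-0.286) / (6) = 0.095
  x3 = (-8 - (-4)·0.500 - (-2)·-0.500) / (7) = -1.000
Iteration 3:
  x1 = (-3 - (-4)·0.095 - (-4)·-1.000) / (10) = -0.662
  x2 = (1 - (2)·-0.614 - (2)·-1.000) / (6) = 0.705
  x3 = (-8 - (-4)·-0.614 - (-2)·0.095) / (7) = -1.467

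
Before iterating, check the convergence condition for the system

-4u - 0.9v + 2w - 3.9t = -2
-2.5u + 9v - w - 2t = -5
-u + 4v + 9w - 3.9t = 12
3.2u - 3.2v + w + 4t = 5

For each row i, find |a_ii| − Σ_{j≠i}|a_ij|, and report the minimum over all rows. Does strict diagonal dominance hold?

row 1: |-4| − (0.9+2+3.9) = -2.8
row 2: |9| − (2.5+1+2) = 3.5
row 3: |9| − (1+4+3.9) = 0.1
row 4: |4| − (3.2+3.2+1) = -3.4
minimum over rows = -3.4 → not strictly diagonally dominant

-3.4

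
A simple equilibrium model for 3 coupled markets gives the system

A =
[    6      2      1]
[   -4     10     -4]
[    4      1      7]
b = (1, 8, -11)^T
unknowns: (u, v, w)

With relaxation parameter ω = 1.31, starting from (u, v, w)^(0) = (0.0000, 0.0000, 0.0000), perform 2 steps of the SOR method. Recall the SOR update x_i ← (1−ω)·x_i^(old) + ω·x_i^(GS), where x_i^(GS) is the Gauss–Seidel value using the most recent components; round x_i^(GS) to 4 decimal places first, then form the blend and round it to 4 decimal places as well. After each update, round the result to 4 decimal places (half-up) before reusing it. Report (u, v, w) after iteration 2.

(0.1757, -0.4987, -1.3405)

Iteration 1:
  u: GS value = (1 - (2)·0.0000 - (1)·0.0000) / (6) = 0.1667;  u ← (1−ω)·0.0000 + ω·0.1667 = 0.2184
  v: GS value = (8 - (-4)·0.2184 - (-4)·0.0000) / (10) = 0.8874;  v ← (1−ω)·0.0000 + ω·0.8874 = 1.1625
  w: GS value = (-11 - (4)·0.2184 - (1)·1.1625) / (7) = -1.8623;  w ← (1−ω)·0.0000 + ω·-1.8623 = -2.4396
Iteration 2:
  u: GS value = (1 - (2)·1.1625 - (1)·-2.4396) / (6) = 0.1858;  u ← (1−ω)·0.2184 + ω·0.1858 = 0.1757
  v: GS value = (8 - (-4)·0.1757 - (-4)·-2.4396) / (10) = -0.1056;  v ← (1−ω)·1.1625 + ω·-0.1056 = -0.4987
  w: GS value = (-11 - (4)·0.1757 - (1)·-0.4987) / (7) = -1.6006;  w ← (1−ω)·-2.4396 + ω·-1.6006 = -1.3405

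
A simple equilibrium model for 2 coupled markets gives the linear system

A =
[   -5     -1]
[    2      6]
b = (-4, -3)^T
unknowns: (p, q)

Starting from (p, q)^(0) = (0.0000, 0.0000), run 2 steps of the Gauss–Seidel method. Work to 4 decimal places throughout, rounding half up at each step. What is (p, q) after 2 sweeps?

(0.9533, -0.8178)

Iteration 1:
  p = (-4 - (-1)·0.0000) / (-5) = 0.8000
  q = (-3 - (2)·0.8000) / (6) = -0.7667
Iteration 2:
  p = (-4 - (-1)·-0.7667) / (-5) = 0.9533
  q = (-3 - (2)·0.9533) / (6) = -0.8178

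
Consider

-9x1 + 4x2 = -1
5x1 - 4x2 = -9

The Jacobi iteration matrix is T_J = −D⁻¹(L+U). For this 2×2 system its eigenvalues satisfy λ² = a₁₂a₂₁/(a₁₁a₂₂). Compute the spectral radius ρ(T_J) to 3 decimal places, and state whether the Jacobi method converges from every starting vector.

0.745

a₁₂a₂₁/(a₁₁a₂₂) = (4)·(5) / ((-9)·(-4)) = 0.555556
ρ = √|0.555556| = √0.555556 = 0.745
ρ < 1, so Jacobi converges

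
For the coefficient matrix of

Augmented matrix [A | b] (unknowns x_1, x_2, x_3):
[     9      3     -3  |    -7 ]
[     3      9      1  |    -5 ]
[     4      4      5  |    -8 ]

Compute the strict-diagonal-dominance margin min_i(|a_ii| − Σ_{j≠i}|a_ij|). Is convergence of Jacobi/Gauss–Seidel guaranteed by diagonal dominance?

-3

row 1: |9| − (3+3) = 3
row 2: |9| − (3+1) = 5
row 3: |5| − (4+4) = -3
minimum over rows = -3 → not strictly diagonally dominant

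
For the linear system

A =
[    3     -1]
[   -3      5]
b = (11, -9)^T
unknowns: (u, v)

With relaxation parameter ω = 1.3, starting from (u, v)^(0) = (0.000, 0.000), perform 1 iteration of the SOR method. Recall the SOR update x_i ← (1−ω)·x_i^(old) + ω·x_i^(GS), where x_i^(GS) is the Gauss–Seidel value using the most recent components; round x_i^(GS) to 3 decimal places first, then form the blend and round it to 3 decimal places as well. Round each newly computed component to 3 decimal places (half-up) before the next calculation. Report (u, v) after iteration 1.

Iteration 1:
  u: GS value = (11 - (-1)·0.000) / (3) = 3.667;  u ← (1−ω)·0.000 + ω·3.667 = 4.767
  v: GS value = (-9 - (-3)·4.767) / (5) = 1.060;  v ← (1−ω)·0.000 + ω·1.060 = 1.378

(4.767, 1.378)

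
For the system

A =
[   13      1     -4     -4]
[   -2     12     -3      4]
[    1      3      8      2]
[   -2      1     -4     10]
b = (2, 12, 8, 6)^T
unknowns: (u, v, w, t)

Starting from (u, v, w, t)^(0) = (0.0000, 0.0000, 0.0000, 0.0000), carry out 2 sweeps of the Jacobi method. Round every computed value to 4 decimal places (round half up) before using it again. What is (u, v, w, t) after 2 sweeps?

Iteration 1:
  u = (2 - (1)·0.0000 - (-4)·0.0000 - (-4)·0.0000) / (13) = 0.1538
  v = (12 - (-2)·0.0000 - (-3)·0.0000 - (4)·0.0000) / (12) = 1.0000
  w = (8 - (1)·0.0000 - (3)·0.0000 - (2)·0.0000) / (8) = 1.0000
  t = (6 - (-2)·0.0000 - (1)·0.0000 - (-4)·0.0000) / (10) = 0.6000
Iteration 2:
  u = (2 - (1)·1.0000 - (-4)·1.0000 - (-4)·0.6000) / (13) = 0.5692
  v = (12 - (-2)·0.1538 - (-3)·1.0000 - (4)·0.6000) / (12) = 1.0756
  w = (8 - (1)·0.1538 - (3)·1.0000 - (2)·0.6000) / (8) = 0.4558
  t = (6 - (-2)·0.1538 - (1)·1.0000 - (-4)·1.0000) / (10) = 0.9308

(0.5692, 1.0756, 0.4558, 0.9308)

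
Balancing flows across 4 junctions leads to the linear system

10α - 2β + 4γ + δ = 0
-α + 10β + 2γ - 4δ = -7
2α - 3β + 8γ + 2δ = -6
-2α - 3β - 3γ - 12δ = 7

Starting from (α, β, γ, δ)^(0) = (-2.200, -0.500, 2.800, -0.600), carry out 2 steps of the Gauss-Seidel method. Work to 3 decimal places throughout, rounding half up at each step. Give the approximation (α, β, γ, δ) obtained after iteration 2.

Iteration 1:
  α = (0 - (-2)·-0.500 - (4)·2.800 - (1)·-0.600) / (10) = -1.160
  β = (-7 - (-1)·-1.160 - (2)·2.800 - (-4)·-0.600) / (10) = -1.616
  γ = (-6 - (2)·-1.160 - (-3)·-1.616 - (2)·-0.600) / (8) = -0.916
  δ = (7 - (-2)·-1.160 - (-3)·-1.616 - (-3)·-0.916) / (-12) = 0.243
Iteration 2:
  α = (0 - (-2)·-1.616 - (4)·-0.916 - (1)·0.243) / (10) = 0.019
  β = (-7 - (-1)·0.019 - (2)·-0.916 - (-4)·0.243) / (10) = -0.418
  γ = (-6 - (2)·0.019 - (-3)·-0.418 - (2)·0.243) / (8) = -0.972
  δ = (7 - (-2)·0.019 - (-3)·-0.418 - (-3)·-0.972) / (-12) = -0.239

(0.019, -0.418, -0.972, -0.239)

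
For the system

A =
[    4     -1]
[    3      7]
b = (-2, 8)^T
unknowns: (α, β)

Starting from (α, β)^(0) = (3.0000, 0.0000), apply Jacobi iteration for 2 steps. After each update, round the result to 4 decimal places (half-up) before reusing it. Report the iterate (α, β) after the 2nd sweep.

(-0.5357, 1.3571)

Iteration 1:
  α = (-2 - (-1)·0.0000) / (4) = -0.5000
  β = (8 - (3)·3.0000) / (7) = -0.1429
Iteration 2:
  α = (-2 - (-1)·-0.1429) / (4) = -0.5357
  β = (8 - (3)·-0.5000) / (7) = 1.3571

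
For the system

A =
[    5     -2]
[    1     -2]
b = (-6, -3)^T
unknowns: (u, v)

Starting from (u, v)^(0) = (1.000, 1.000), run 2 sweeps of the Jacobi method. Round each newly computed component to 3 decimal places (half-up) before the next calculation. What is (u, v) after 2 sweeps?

Iteration 1:
  u = (-6 - (-2)·1.000) / (5) = -0.800
  v = (-3 - (1)·1.000) / (-2) = 2.000
Iteration 2:
  u = (-6 - (-2)·2.000) / (5) = -0.400
  v = (-3 - (1)·-0.800) / (-2) = 1.100

(-0.400, 1.100)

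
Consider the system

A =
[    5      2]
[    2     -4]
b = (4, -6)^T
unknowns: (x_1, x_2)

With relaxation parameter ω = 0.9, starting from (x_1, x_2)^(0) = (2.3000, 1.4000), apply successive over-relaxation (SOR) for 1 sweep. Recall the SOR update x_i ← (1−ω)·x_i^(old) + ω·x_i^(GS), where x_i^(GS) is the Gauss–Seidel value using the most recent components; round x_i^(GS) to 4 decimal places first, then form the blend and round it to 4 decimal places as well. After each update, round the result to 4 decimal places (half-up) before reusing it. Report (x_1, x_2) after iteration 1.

(0.4460, 1.6907)

Iteration 1:
  x_1: GS value = (4 - (2)·1.4000) / (5) = 0.2400;  x_1 ← (1−ω)·2.3000 + ω·0.2400 = 0.4460
  x_2: GS value = (-6 - (2)·0.4460) / (-4) = 1.7230;  x_2 ← (1−ω)·1.4000 + ω·1.7230 = 1.6907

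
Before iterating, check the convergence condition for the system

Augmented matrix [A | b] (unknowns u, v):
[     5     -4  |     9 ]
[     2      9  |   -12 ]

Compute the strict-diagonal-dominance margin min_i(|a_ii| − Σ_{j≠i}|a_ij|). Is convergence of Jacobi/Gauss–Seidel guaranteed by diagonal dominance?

row 1: |5| − (4) = 1
row 2: |9| − (2) = 7
minimum over rows = 1 → strictly diagonally dominant (convergence guaranteed)

1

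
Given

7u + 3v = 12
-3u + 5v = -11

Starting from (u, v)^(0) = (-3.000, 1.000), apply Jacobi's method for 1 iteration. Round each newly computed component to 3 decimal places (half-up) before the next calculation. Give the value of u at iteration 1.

1.286

Iteration 1:
  u = (12 - (3)·1.000) / (7) = 1.286
  v = (-11 - (-3)·-3.000) / (5) = -4.000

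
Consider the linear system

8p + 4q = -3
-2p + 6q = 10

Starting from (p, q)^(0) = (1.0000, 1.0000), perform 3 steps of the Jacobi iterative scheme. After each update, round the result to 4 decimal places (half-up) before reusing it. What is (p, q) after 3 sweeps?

(-1.0625, 1.2083)

Iteration 1:
  p = (-3 - (4)·1.0000) / (8) = -0.8750
  q = (10 - (-2)·1.0000) / (6) = 2.0000
Iteration 2:
  p = (-3 - (4)·2.0000) / (8) = -1.3750
  q = (10 - (-2)·-0.8750) / (6) = 1.3750
Iteration 3:
  p = (-3 - (4)·1.3750) / (8) = -1.0625
  q = (10 - (-2)·-1.3750) / (6) = 1.2083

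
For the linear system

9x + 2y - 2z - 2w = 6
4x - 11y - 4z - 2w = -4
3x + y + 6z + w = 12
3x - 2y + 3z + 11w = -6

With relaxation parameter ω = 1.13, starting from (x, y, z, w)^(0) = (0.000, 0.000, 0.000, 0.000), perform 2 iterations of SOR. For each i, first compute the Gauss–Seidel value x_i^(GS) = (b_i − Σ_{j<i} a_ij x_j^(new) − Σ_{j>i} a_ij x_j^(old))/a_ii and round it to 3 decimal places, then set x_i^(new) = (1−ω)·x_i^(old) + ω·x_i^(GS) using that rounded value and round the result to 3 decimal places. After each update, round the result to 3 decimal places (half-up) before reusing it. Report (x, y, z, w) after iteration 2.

Iteration 1:
  x: GS value = (6 - (2)·0.000 - (-2)·0.000 - (-2)·0.000) / (9) = 0.667;  x ← (1−ω)·0.000 + ω·0.667 = 0.754
  y: GS value = (-4 - (4)·0.754 - (-4)·0.000 - (-2)·0.000) / (-11) = 0.638;  y ← (1−ω)·0.000 + ω·0.638 = 0.721
  z: GS value = (12 - (3)·0.754 - (1)·0.721 - (1)·0.000) / (6) = 1.503;  z ← (1−ω)·0.000 + ω·1.503 = 1.698
  w: GS value = (-6 - (3)·0.754 - (-2)·0.721 - (3)·1.698) / (11) = -1.083;  w ← (1−ω)·0.000 + ω·-1.083 = -1.224
Iteration 2:
  x: GS value = (6 - (2)·0.721 - (-2)·1.698 - (-2)·-1.224) / (9) = 0.612;  x ← (1−ω)·0.754 + ω·0.612 = 0.594
  y: GS value = (-4 - (4)·0.594 - (-4)·1.698 - (-2)·-1.224) / (-11) = 0.185;  y ← (1−ω)·0.721 + ω·0.185 = 0.115
  z: GS value = (12 - (3)·0.594 - (1)·0.115 - (1)·-1.224) / (6) = 1.888;  z ← (1−ω)·1.698 + ω·1.888 = 1.913
  w: GS value = (-6 - (3)·0.594 - (-2)·0.115 - (3)·1.913) / (11) = -1.208;  w ← (1−ω)·-1.224 + ω·-1.208 = -1.206

(0.594, 0.115, 1.913, -1.206)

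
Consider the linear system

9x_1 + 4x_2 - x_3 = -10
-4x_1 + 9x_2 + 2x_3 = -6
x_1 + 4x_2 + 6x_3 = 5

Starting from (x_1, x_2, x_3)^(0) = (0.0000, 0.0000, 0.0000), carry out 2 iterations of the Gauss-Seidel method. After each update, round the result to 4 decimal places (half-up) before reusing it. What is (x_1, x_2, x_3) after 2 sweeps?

Iteration 1:
  x_1 = (-10 - (4)·0.0000 - (-1)·0.0000) / (9) = -1.1111
  x_2 = (-6 - (-4)·-1.1111 - (2)·0.0000) / (9) = -1.1605
  x_3 = (5 - (1)·-1.1111 - (4)·-1.1605) / (6) = 1.7922
Iteration 2:
  x_1 = (-10 - (4)·-1.1605 - (-1)·1.7922) / (9) = -0.3962
  x_2 = (-6 - (-4)·-0.3962 - (2)·1.7922) / (9) = -1.2410
  x_3 = (5 - (1)·-0.3962 - (4)·-1.2410) / (6) = 1.7267

(-0.3962, -1.2410, 1.7267)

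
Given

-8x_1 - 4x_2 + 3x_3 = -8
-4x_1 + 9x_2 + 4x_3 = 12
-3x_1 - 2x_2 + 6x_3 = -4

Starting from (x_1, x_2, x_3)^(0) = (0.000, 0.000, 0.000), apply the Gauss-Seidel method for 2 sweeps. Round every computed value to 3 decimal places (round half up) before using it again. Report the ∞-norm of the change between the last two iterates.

0.729

Iteration 1:
  x_1 = (-8 - (-4)·0.000 - (3)·0.000) / (-8) = 1.000
  x_2 = (12 - (-4)·1.000 - (4)·0.000) / (9) = 1.778
  x_3 = (-4 - (-3)·1.000 - (-2)·1.778) / (6) = 0.426
Iteration 2:
  x_1 = (-8 - (-4)·1.778 - (3)·0.426) / (-8) = 0.271
  x_2 = (12 - (-4)·0.271 - (4)·0.426) / (9) = 1.264
  x_3 = (-4 - (-3)·0.271 - (-2)·1.264) / (6) = -0.110
Change: (-0.729, -0.514, -0.536) → max |·| = 0.729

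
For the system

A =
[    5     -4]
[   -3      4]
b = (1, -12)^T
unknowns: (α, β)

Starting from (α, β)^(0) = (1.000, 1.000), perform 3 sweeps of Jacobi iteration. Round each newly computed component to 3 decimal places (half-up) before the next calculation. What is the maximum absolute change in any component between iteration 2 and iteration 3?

1.950

Iteration 1:
  α = (1 - (-4)·1.000) / (5) = 1.000
  β = (-12 - (-3)·1.000) / (4) = -2.250
Iteration 2:
  α = (1 - (-4)·-2.250) / (5) = -1.600
  β = (-12 - (-3)·1.000) / (4) = -2.250
Iteration 3:
  α = (1 - (-4)·-2.250) / (5) = -1.600
  β = (-12 - (-3)·-1.600) / (4) = -4.200
Change: (0.000, -1.950) → max |·| = 1.950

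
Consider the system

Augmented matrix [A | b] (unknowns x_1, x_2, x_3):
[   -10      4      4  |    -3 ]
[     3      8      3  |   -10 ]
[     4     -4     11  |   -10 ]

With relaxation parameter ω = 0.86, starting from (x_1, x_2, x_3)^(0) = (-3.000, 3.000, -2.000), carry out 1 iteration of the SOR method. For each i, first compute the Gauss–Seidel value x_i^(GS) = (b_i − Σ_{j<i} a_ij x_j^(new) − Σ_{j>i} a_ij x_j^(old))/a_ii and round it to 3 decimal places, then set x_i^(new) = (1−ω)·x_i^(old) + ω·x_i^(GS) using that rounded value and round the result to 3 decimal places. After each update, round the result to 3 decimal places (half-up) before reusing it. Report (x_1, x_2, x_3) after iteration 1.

Iteration 1:
  x_1: GS value = (-3 - (4)·3.000 - (4)·-2.000) / (-10) = 0.700;  x_1 ← (1−ω)·-3.000 + ω·0.700 = 0.182
  x_2: GS value = (-10 - (3)·0.182 - (3)·-2.000) / (8) = -0.568;  x_2 ← (1−ω)·3.000 + ω·-0.568 = -0.068
  x_3: GS value = (-10 - (4)·0.182 - (-4)·-0.068) / (11) = -1.000;  x_3 ← (1−ω)·-2.000 + ω·-1.000 = -1.140

(0.182, -0.068, -1.140)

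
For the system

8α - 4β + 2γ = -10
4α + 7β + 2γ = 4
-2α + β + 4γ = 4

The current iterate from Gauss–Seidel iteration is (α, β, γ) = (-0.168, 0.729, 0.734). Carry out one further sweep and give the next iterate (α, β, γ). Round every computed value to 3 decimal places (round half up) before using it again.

One sweep:
  α = (-10 - (-4)·0.729 - (2)·0.734) / (8) = -1.069
  β = (4 - (4)·-1.069 - (2)·0.734) / (7) = 0.973
  γ = (4 - (-2)·-1.069 - (1)·0.973) / (4) = 0.222

(-1.069, 0.973, 0.222)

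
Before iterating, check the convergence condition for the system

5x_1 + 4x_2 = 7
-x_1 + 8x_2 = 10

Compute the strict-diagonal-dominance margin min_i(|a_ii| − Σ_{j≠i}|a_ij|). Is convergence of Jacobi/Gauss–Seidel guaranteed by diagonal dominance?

1

row 1: |5| − (4) = 1
row 2: |8| − (1) = 7
minimum over rows = 1 → strictly diagonally dominant (convergence guaranteed)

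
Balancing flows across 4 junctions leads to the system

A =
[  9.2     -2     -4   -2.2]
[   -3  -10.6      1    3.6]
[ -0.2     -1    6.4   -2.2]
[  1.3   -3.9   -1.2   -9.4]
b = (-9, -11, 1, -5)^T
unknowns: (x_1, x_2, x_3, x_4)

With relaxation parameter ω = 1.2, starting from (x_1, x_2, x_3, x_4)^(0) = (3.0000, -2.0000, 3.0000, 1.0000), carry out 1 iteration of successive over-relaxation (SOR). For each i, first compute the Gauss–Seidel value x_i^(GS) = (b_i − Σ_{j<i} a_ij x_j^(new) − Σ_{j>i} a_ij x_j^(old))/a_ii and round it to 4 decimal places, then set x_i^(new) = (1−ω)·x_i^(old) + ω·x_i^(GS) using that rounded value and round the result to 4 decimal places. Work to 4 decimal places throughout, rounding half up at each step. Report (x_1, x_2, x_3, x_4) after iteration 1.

(-0.4435, 2.5431, 0.4602, -0.9720)

Iteration 1:
  x_1: GS value = (-9 - (-2)·-2.0000 - (-4)·3.0000 - (-2.2)·1.0000) / (9.2) = 0.1304;  x_1 ← (1−ω)·3.0000 + ω·0.1304 = -0.4435
  x_2: GS value = (-11 - (-3)·-0.4435 - (1)·3.0000 - (3.6)·1.0000) / (-10.6) = 1.7859;  x_2 ← (1−ω)·-2.0000 + ω·1.7859 = 2.5431
  x_3: GS value = (1 - (-0.2)·-0.4435 - (-1)·2.5431 - (-2.2)·1.0000) / (6.4) = 0.8835;  x_3 ← (1−ω)·3.0000 + ω·0.8835 = 0.4602
  x_4: GS value = (-5 - (1.3)·-0.4435 - (-3.9)·2.5431 - (-1.2)·0.4602) / (-9.4) = -0.6433;  x_4 ← (1−ω)·1.0000 + ω·-0.6433 = -0.9720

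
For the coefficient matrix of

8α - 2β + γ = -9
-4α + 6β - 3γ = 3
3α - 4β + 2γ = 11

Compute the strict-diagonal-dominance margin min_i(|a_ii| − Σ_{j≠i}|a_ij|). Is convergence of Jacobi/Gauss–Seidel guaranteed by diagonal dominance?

-5

row 1: |8| − (2+1) = 5
row 2: |6| − (4+3) = -1
row 3: |2| − (3+4) = -5
minimum over rows = -5 → not strictly diagonally dominant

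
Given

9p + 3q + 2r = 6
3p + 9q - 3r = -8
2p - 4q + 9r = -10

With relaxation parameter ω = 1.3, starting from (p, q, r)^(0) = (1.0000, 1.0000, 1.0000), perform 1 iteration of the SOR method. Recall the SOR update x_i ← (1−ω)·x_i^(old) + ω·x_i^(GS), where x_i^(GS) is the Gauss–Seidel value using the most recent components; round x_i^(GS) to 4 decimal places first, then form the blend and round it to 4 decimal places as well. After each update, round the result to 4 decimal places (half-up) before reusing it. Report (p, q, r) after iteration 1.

(-0.1556, -0.9548, -2.2512)

Iteration 1:
  p: GS value = (6 - (3)·1.0000 - (2)·1.0000) / (9) = 0.1111;  p ← (1−ω)·1.0000 + ω·0.1111 = -0.1556
  q: GS value = (-8 - (3)·-0.1556 - (-3)·1.0000) / (9) = -0.5037;  q ← (1−ω)·1.0000 + ω·-0.5037 = -0.9548
  r: GS value = (-10 - (2)·-0.1556 - (-4)·-0.9548) / (9) = -1.5009;  r ← (1−ω)·1.0000 + ω·-1.5009 = -2.2512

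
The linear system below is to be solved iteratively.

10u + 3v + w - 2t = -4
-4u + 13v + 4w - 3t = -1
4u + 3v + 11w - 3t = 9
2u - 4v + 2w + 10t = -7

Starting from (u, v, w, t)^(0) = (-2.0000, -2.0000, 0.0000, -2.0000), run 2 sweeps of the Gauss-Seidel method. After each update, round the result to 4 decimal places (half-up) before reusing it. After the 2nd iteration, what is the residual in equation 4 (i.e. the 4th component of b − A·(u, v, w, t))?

Iteration 1:
  u = (-4 - (3)·-2.0000 - (1)·0.0000 - (-2)·-2.0000) / (10) = -0.2000
  v = (-1 - (-4)·-0.2000 - (4)·0.0000 - (-3)·-2.0000) / (13) = -0.6000
  w = (9 - (4)·-0.2000 - (3)·-0.6000 - (-3)·-2.0000) / (11) = 0.5091
  t = (-7 - (2)·-0.2000 - (-4)·-0.6000 - (2)·0.5091) / (10) = -1.0018
Iteration 2:
  u = (-4 - (3)·-0.6000 - (1)·0.5091 - (-2)·-1.0018) / (10) = -0.4713
  v = (-1 - (-4)·-0.4713 - (4)·0.5091 - (-3)·-1.0018) / (13) = -0.6098
  w = (9 - (4)·-0.4713 - (3)·-0.6098 - (-3)·-1.0018) / (11) = 0.8827
  t = (-7 - (2)·-0.4713 - (-4)·-0.6098 - (2)·0.8827) / (10) = -1.0262
Residual b − A·x = (-0.3927, -1.5672, -0.0737, 0.0000)

0.0000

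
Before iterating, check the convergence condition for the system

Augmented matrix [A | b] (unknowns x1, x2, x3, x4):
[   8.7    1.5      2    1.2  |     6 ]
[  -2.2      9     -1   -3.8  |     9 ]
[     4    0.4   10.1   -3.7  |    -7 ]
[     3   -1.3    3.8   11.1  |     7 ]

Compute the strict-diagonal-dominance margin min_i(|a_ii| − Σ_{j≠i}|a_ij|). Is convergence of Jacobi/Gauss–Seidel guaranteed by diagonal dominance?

row 1: |8.7| − (1.5+2+1.2) = 4
row 2: |9| − (2.2+1+3.8) = 2
row 3: |10.1| − (4+0.4+3.7) = 2
row 4: |11.1| − (3+1.3+3.8) = 3
minimum over rows = 2 → strictly diagonally dominant (convergence guaranteed)

2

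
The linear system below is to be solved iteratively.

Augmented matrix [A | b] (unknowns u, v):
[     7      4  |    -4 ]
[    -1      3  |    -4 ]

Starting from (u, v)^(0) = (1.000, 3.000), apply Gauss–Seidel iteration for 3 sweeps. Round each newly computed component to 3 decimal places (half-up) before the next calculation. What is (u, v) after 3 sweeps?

(0.071, -1.310)

Iteration 1:
  u = (-4 - (4)·3.000) / (7) = -2.286
  v = (-4 - (-1)·-2.286) / (3) = -2.095
Iteration 2:
  u = (-4 - (4)·-2.095) / (7) = 0.626
  v = (-4 - (-1)·0.626) / (3) = -1.125
Iteration 3:
  u = (-4 - (4)·-1.125) / (7) = 0.071
  v = (-4 - (-1)·0.071) / (3) = -1.310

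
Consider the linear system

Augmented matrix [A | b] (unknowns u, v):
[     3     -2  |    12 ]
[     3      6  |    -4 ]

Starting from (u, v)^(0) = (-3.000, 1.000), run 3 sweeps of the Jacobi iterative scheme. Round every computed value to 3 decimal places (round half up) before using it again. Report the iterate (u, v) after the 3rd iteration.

(2.000, -2.944)

Iteration 1:
  u = (12 - (-2)·1.000) / (3) = 4.667
  v = (-4 - (3)·-3.000) / (6) = 0.833
Iteration 2:
  u = (12 - (-2)·0.833) / (3) = 4.555
  v = (-4 - (3)·4.667) / (6) = -3.000
Iteration 3:
  u = (12 - (-2)·-3.000) / (3) = 2.000
  v = (-4 - (3)·4.555) / (6) = -2.944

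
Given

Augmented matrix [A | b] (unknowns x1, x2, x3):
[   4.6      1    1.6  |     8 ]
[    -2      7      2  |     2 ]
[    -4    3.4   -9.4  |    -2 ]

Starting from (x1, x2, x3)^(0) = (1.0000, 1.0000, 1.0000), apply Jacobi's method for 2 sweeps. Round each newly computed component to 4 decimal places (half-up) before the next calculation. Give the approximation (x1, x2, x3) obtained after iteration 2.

(1.6252, 0.5786, -0.1834)

Iteration 1:
  x1 = (8 - (1)·1.0000 - (1.6)·1.0000) / (4.6) = 1.1739
  x2 = (2 - (-2)·1.0000 - (2)·1.0000) / (7) = 0.2857
  x3 = (-2 - (-4)·1.0000 - (3.4)·1.0000) / (-9.4) = 0.1489
Iteration 2:
  x1 = (8 - (1)·0.2857 - (1.6)·0.1489) / (4.6) = 1.6252
  x2 = (2 - (-2)·1.1739 - (2)·0.1489) / (7) = 0.5786
  x3 = (-2 - (-4)·1.1739 - (3.4)·0.2857) / (-9.4) = -0.1834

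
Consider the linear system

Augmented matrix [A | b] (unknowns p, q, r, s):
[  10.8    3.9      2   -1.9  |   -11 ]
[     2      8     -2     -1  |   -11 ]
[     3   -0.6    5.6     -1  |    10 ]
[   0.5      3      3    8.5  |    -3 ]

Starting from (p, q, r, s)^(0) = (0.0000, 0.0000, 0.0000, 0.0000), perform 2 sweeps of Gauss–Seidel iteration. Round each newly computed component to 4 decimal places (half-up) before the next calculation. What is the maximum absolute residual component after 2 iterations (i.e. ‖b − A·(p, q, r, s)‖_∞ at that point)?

Iteration 1:
  p = (-11 - (3.9)·0.0000 - (2)·0.0000 - (-1.9)·0.0000) / (10.8) = -1.0185
  q = (-11 - (2)·-1.0185 - (-2)·0.0000 - (-1)·0.0000) / (8) = -1.1204
  r = (10 - (3)·-1.0185 - (-0.6)·-1.1204 - (-1)·0.0000) / (5.6) = 2.2113
  s = (-3 - (0.5)·-1.0185 - (3)·-1.1204 - (3)·2.2113) / (8.5) = -0.6781
Iteration 2:
  p = (-11 - (3.9)·-1.1204 - (2)·2.2113 - (-1.9)·-0.6781) / (10.8) = -1.1427
  q = (-11 - (2)·-1.1427 - (-2)·2.2113 - (-1)·-0.6781) / (8) = -0.6213
  r = (10 - (3)·-1.1427 - (-0.6)·-0.6213 - (-1)·-0.6781) / (5.6) = 2.2102
  s = (-3 - (0.5)·-1.1427 - (3)·-0.6213 - (3)·2.2102) / (8.5) = -0.8465
Residual b − A·x = (-2.2645, -0.1703, -0.1683, -0.0001); ∞-norm = 2.2645

2.2645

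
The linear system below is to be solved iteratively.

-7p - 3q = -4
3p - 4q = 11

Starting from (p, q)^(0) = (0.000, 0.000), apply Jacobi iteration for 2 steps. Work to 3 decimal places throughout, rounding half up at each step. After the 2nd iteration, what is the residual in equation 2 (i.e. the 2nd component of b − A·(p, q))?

-3.538

Iteration 1:
  p = (-4 - (-3)·0.000) / (-7) = 0.571
  q = (11 - (3)·0.000) / (-4) = -2.750
Iteration 2:
  p = (-4 - (-3)·-2.750) / (-7) = 1.750
  q = (11 - (3)·0.571) / (-4) = -2.322
Residual b − A·x = (1.284, -3.538)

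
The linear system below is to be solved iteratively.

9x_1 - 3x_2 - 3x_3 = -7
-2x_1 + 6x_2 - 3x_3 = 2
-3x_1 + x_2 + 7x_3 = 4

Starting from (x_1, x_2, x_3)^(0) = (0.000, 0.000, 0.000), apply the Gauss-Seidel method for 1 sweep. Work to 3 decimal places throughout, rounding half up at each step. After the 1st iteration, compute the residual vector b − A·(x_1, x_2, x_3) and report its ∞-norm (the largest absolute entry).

0.905

Iteration 1:
  x_1 = (-7 - (-3)·0.000 - (-3)·0.000) / (9) = -0.778
  x_2 = (2 - (-2)·-0.778 - (-3)·0.000) / (6) = 0.074
  x_3 = (4 - (-3)·-0.778 - (1)·0.074) / (7) = 0.227
Residual b − A·x = (0.905, 0.681, 0.003); ∞-norm = 0.905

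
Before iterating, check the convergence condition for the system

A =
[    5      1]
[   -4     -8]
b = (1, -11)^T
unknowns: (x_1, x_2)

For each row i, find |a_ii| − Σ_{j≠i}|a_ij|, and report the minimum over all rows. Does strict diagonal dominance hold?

row 1: |5| − (1) = 4
row 2: |-8| − (4) = 4
minimum over rows = 4 → strictly diagonally dominant (convergence guaranteed)

4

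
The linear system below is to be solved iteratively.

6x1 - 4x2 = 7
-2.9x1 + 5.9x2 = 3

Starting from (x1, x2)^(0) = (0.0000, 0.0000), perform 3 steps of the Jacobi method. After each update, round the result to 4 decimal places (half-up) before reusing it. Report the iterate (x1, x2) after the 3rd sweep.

(1.8879, 1.2486)

Iteration 1:
  x1 = (7 - (-4)·0.0000) / (6) = 1.1667
  x2 = (3 - (-2.9)·0.0000) / (5.9) = 0.5085
Iteration 2:
  x1 = (7 - (-4)·0.5085) / (6) = 1.5057
  x2 = (3 - (-2.9)·1.1667) / (5.9) = 1.0819
Iteration 3:
  x1 = (7 - (-4)·1.0819) / (6) = 1.8879
  x2 = (3 - (-2.9)·1.5057) / (5.9) = 1.2486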